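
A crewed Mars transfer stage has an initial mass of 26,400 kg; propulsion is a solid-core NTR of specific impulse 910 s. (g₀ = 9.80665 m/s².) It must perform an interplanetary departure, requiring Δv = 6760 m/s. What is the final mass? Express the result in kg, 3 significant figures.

final mass ≈ 12400 kg

v_e = Isp · g₀ = 910 × 9.80665 = 8924.1 m/s.
Rocket equation: m₀/m_f = exp(Δv / v_e) = exp(6760 / 8924.1) = exp(0.7575) = 2.1329.
m_f = m₀ / 2.1329 = 26,400 / 2.1329 = 12,377.5 kg.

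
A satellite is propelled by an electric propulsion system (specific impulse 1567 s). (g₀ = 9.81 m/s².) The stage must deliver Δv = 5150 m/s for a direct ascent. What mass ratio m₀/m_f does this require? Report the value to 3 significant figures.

v_e = Isp · g₀ = 1567 × 9.81 = 15372.3 m/s.
Using Δv = v_e ln(m₀/m_f): m₀/m_f = exp(Δv / v_e) = exp(5150 / 15372.3) = exp(0.3350) = 1.3980.

mass ratio ≈ 1.40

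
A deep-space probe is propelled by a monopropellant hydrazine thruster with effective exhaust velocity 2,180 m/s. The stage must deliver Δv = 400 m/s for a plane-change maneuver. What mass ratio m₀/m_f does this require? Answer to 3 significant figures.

m₀/m_f = exp(Δv / v_e) = exp(400 / 2180.0) = exp(0.1835) = 1.2014.

mass ratio ≈ 1.20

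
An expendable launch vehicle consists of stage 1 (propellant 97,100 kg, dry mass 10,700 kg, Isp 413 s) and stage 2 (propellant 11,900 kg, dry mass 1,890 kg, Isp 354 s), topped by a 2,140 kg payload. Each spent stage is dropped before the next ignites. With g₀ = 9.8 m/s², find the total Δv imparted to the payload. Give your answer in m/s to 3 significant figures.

Ignition mass of stage 1 = 97,100+10,700 + 11,900+1,890 + 2,140 = 123,730 kg.
Stage 1: m₀ = 123,730 kg, m_f = 123,730 − 97,100 = 26,630 kg; Δv = 413×9.8×ln(4.646) = 4047.4×1.5361 ≈ 6217 m/s.
Stage 2: m₀ = 15,930 kg, m_f = 15,930 − 11,900 = 4,030 kg; Δv = 354×9.8×ln(3.953) = 3469.2×1.3744 ≈ 4768 m/s.
Total Δv = 6217 + 4768 = 10985 m/s.

Δv ≈ 11000 m/s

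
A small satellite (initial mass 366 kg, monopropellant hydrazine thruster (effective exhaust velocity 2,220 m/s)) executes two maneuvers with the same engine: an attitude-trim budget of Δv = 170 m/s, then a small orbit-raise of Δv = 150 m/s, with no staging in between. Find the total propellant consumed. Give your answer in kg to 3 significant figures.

After the first burn: m = 366 × exp(−170/2220.0) = 366 × 0.92628 = 339.018 kg.
After the second burn: m = 339.018 × exp(−150/2220.0) = 339.018 × 0.93466 = 316.867 kg.
Total propellant = m₀ − m_final = 366 − 316.867 = 49.133 kg.

total propellant consumed ≈ 49.1 kg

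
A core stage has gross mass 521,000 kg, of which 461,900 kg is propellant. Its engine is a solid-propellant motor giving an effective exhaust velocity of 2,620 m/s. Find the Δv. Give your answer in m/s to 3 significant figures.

m_f = m₀ − m_prop = 521,000 − 461,900 = 59,100 kg.
Rocket equation: Δv = v_e · ln(m₀/m_f) = 2620.0 × ln(8.816) = 2620.0 × 2.1765 ≈ 5702.5 m/s.

Δv ≈ 5700 m/s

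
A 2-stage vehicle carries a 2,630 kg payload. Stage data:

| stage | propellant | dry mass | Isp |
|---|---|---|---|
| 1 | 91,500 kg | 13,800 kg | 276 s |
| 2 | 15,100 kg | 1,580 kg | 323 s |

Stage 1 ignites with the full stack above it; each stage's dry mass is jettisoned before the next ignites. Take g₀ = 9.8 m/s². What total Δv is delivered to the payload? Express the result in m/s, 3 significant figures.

Ignition mass of stage 1 = 91,500+13,800 + 15,100+1,580 + 2,630 = 124,610 kg.
Stage 1: m₀ = 124,610 kg, m_f = 124,610 − 91,500 = 33,110 kg; Δv = 276×9.8×ln(3.764) = 2704.8×1.3254 ≈ 3585 m/s.
Stage 2: m₀ = 19,310 kg, m_f = 19,310 − 15,100 = 4,210 kg; Δv = 323×9.8×ln(4.587) = 3165.4×1.5232 ≈ 4821 m/s.
Total Δv = 3585 + 4821 = 8406 m/s.

Δv ≈ 8410 m/s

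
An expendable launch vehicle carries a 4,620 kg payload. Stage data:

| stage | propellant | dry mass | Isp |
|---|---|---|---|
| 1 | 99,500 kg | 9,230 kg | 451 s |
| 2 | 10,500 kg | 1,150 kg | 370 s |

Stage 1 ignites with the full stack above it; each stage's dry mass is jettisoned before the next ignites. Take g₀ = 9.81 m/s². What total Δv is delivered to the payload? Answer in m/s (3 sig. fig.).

Ignition mass of stage 1 = 99,500+9,230 + 10,500+1,150 + 4,620 = 125,000 kg.
Stage 1: m₀ = 125,000 kg, m_f = 125,000 − 99,500 = 25,500 kg; Δv = 451×9.81×ln(4.902) = 4424.3×1.5896 ≈ 7033 m/s.
Stage 2: m₀ = 16,270 kg, m_f = 16,270 − 10,500 = 5,770 kg; Δv = 370×9.81×ln(2.82) = 3629.7×1.0367 ≈ 3763 m/s.
Total Δv = 7033 + 3763 = 10796 m/s.

Δv ≈ 10800 m/s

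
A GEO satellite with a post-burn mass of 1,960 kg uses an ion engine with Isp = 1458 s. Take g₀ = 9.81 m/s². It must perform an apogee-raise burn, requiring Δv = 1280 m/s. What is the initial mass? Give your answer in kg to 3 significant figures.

initial mass ≈ 2140 kg

v_e = Isp · g₀ = 1458 × 9.81 = 14303.0 m/s.
m₀/m_f = exp(Δv / v_e) = exp(1280 / 14303.0) = exp(0.0895) = 1.0936.
m₀ = m_f × 1.0936 = 1,960 × 1.0936 = 2,143.46 kg.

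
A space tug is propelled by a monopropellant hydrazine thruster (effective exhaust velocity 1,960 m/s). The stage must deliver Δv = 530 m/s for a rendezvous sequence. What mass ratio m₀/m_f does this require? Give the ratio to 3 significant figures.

Using Δv = v_e ln(m₀/m_f): m₀/m_f = exp(Δv / v_e) = exp(530 / 1960.0) = exp(0.2704) = 1.3105.

mass ratio ≈ 1.31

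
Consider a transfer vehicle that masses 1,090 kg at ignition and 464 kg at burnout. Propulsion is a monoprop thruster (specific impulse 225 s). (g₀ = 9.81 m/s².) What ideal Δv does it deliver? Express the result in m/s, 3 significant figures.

Δv ≈ 1890 m/s

v_e = Isp · g₀ = 225 × 9.81 = 2207.2 m/s.
From the ideal rocket equation, Δv = v_e · ln(m₀/m_f) = 2207.2 × ln(2.349) = 2207.2 × 0.8540 ≈ 1885.1 m/s.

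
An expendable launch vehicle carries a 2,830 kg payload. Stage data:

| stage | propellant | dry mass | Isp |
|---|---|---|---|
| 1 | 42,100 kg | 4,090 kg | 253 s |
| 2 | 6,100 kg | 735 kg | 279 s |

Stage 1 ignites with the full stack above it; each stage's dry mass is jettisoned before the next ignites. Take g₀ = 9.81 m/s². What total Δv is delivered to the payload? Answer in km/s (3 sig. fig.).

Δv ≈ 6.21 km/s

Ignition mass of stage 1 = 42,100+4,090 + 6,100+735 + 2,830 = 55,855 kg.
Stage 1: m₀ = 55,855 kg, m_f = 55,855 − 42,100 = 13,755 kg; Δv = 253×9.81×ln(4.061) = 2481.9×1.4014 ≈ 3478 m/s.
Stage 2: m₀ = 9,665 kg, m_f = 9,665 − 6,100 = 3,565 kg; Δv = 279×9.81×ln(2.711) = 2737.0×0.9973 ≈ 2730 m/s.
Total Δv = 3478 + 2730 = 6208 m/s.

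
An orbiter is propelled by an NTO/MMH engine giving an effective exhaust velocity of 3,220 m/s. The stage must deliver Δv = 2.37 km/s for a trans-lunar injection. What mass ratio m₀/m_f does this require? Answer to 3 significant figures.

mass ratio ≈ 2.09

By the Tsiolkovsky rocket equation, m₀/m_f = exp(Δv / v_e) = exp(2370 / 3220.0) = exp(0.7360) = 2.0876.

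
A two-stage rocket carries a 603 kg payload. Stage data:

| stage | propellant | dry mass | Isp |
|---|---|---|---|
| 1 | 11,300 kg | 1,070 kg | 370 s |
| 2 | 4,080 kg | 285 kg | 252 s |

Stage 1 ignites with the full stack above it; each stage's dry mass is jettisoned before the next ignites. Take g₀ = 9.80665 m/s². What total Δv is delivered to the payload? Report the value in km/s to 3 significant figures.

Δv ≈ 8.08 km/s

Ignition mass of stage 1 = 11,300+1,070 + 4,080+285 + 603 = 17,338 kg.
Stage 1: m₀ = 17,338 kg, m_f = 17,338 − 11,300 = 6,038 kg; Δv = 370×9.80665×ln(2.871) = 3628.5×1.0548 ≈ 3827 m/s.
Stage 2: m₀ = 4,968 kg, m_f = 4,968 − 4,080 = 888 kg; Δv = 252×9.80665×ln(5.595) = 2471.3×1.7218 ≈ 4255 m/s.
Total Δv = 3827 + 4255 = 8082 m/s.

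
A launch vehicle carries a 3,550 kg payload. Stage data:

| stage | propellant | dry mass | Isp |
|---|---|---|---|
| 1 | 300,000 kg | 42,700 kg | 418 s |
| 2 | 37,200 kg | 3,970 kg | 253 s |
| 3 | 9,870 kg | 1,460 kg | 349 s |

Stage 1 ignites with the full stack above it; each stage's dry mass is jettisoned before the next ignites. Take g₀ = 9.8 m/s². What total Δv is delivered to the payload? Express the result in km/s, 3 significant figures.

Ignition mass of stage 1 = 300,000+42,700 + 37,200+3,970 + 9,870+1,460 + 3,550 = 398,750 kg.
Stage 1: m₀ = 398,750 kg, m_f = 398,750 − 300,000 = 98,750 kg; Δv = 418×9.8×ln(4.038) = 4096.4×1.3957 ≈ 5718 m/s.
Stage 2: m₀ = 56,050 kg, m_f = 56,050 − 37,200 = 18,850 kg; Δv = 253×9.8×ln(2.973) = 2479.4×1.0897 ≈ 2702 m/s.
Stage 3: m₀ = 14,880 kg, m_f = 14,880 − 9,870 = 5,010 kg; Δv = 349×9.8×ln(2.97) = 3420.2×1.0886 ≈ 3723 m/s.
Total Δv = 5718 + 2702 + 3723 = 12143 m/s.

Δv ≈ 12.1 km/s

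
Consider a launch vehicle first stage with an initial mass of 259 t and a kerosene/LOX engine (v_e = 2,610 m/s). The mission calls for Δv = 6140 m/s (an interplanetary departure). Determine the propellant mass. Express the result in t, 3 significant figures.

Rocket equation: m₀/m_f = exp(Δv / v_e) = exp(6140 / 2610.0) = exp(2.3525) = 10.5117.
m_f = 259 / 10.5117 = 24.6392 t, so propellant = m₀ − m_f = 259 − 24.6392 = 234.3608 t.

propellant mass ≈ 234 t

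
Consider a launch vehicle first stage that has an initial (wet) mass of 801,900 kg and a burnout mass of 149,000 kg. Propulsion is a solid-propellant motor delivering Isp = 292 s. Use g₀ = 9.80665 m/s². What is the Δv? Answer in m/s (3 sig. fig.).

v_e = Isp · g₀ = 292 × 9.80665 = 2863.5 m/s.
Using Δv = v_e ln(m₀/m_f): Δv = v_e · ln(m₀/m_f) = 2863.5 × ln(5.382) = 2863.5 × 1.6830 ≈ 4819.4 m/s.

Δv ≈ 4820 m/s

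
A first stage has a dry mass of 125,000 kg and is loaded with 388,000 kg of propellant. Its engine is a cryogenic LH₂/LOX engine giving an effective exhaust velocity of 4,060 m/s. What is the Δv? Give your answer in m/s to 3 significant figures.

Δv ≈ 5730 m/s

m₀ = m_dry + m_prop = 125,000 + 388,000 = 513,000 kg.
From the ideal rocket equation, Δv = v_e · ln(m₀/m_f) = 4060.0 × ln(4.104) = 4060.0 × 1.4120 ≈ 5732.6 m/s.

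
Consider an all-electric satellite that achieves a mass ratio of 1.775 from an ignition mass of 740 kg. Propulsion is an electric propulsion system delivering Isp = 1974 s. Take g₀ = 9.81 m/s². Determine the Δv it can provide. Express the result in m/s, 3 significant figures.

v_e = Isp · g₀ = 1974 × 9.81 = 19364.9 m/s.
Δv = v_e · ln(1.775) = 19364.9 × 0.5738 ≈ 11111.6 m/s.

Δv ≈ 11100 m/s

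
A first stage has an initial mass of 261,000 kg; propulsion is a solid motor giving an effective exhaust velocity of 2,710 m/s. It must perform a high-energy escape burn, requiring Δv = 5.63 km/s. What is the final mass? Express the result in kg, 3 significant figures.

m₀/m_f = exp(Δv / v_e) = exp(5630 / 2710.0) = exp(2.0775) = 7.9844.
m_f = m₀ / 7.9844 = 261,000 / 7.9844 = 32,688.7 kg.

final mass ≈ 32700 kg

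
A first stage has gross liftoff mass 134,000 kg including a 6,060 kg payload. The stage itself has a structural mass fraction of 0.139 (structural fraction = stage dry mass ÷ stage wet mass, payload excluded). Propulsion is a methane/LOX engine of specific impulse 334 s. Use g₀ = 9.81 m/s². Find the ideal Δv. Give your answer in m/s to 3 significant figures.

Stage wet mass = m₀ − payload = 134,000 − 6,060 = 127,940 kg.
Stage dry mass = ε × stage wet mass = 0.139 × 127,940 = 17,783.7 kg.
Burnout mass m_f = stage dry + payload = 17,783.7 + 6,060 = 23,843.7 kg.
v_e = Isp · g₀ = 334 × 9.81 = 3276.5 m/s.
From the ideal rocket equation, Δv = v_e · ln(134,000/23,843.7) = 3276.5 × ln(5.62) = 3276.5 × 1.7263 ≈ 5656 m/s.

Δv ≈ 5660 m/s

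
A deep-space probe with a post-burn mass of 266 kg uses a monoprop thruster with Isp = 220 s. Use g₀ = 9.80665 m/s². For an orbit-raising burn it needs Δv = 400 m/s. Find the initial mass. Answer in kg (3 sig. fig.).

initial mass ≈ 320 kg

v_e = Isp · g₀ = 220 × 9.80665 = 2157.5 m/s.
From the ideal rocket equation, m₀/m_f = exp(Δv / v_e) = exp(400 / 2157.5) = exp(0.1854) = 1.2037.
m₀ = m_f × 1.2037 = 266 × 1.2037 = 320.184 kg.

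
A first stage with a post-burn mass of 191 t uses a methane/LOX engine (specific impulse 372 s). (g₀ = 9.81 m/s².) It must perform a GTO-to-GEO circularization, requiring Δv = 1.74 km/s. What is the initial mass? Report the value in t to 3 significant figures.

initial mass ≈ 308 t

v_e = Isp · g₀ = 372 × 9.81 = 3649.3 m/s.
m₀/m_f = exp(Δv / v_e) = exp(1740 / 3649.3) = exp(0.4768) = 1.6109.
m₀ = m_f × 1.6109 = 191 × 1.6109 = 307.682 t.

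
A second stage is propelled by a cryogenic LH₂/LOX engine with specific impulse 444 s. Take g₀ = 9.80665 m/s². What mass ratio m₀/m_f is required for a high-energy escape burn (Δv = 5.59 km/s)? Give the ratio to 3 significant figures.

mass ratio ≈ 3.61

v_e = Isp · g₀ = 444 × 9.80665 = 4354.2 m/s.
m₀/m_f = exp(Δv / v_e) = exp(5590 / 4354.2) = exp(1.2838) = 3.6104.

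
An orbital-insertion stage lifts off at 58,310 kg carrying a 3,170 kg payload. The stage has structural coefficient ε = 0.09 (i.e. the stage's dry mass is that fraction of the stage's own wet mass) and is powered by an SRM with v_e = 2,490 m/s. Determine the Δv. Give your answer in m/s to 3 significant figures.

Δv ≈ 4910 m/s

Stage wet mass = m₀ − payload = 58,310 − 3,170 = 55,140 kg.
Stage dry mass = ε × stage wet mass = 0.09 × 55,140 = 4,962.6 kg.
Burnout mass m_f = stage dry + payload = 4,962.6 + 3,170 = 8,132.6 kg.
Δv = v_e · ln(58,310/8,132.6) = 2490.0 × ln(7.17) = 2490.0 × 1.9699 ≈ 4905 m/s.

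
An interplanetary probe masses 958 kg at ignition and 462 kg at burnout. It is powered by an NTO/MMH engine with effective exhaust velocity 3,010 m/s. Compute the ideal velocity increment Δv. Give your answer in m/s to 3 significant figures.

Δv ≈ 2200 m/s

By the Tsiolkovsky rocket equation, Δv = v_e · ln(m₀/m_f) = 3010.0 × ln(2.074) = 3010.0 × 0.7293 ≈ 2195.1 m/s.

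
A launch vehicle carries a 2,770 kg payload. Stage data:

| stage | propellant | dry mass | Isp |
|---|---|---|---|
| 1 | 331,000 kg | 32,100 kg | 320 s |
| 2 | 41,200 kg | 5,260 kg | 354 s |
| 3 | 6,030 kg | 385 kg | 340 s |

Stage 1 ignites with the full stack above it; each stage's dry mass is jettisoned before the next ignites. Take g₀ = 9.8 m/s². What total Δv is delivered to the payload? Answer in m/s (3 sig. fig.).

Ignition mass of stage 1 = 331,000+32,100 + 41,200+5,260 + 6,030+385 + 2,770 = 418,745 kg.
Stage 1: m₀ = 418,745 kg, m_f = 418,745 − 331,000 = 87,745 kg; Δv = 320×9.8×ln(4.772) = 3136.0×1.5628 ≈ 4901 m/s.
Stage 2: m₀ = 55,645 kg, m_f = 55,645 − 41,200 = 14,445 kg; Δv = 354×9.8×ln(3.852) = 3469.2×1.3486 ≈ 4679 m/s.
Stage 3: m₀ = 9,185 kg, m_f = 9,185 − 6,030 = 3,155 kg; Δv = 340×9.8×ln(2.911) = 3332.0×1.0686 ≈ 3561 m/s.
Total Δv = 4901 + 4679 + 3561 = 13141 m/s.

Δv ≈ 13100 m/s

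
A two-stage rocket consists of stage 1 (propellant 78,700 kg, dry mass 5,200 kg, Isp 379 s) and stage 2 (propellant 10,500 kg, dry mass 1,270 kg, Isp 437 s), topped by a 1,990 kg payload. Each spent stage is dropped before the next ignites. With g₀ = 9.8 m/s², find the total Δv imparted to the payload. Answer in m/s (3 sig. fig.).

Ignition mass of stage 1 = 78,700+5,200 + 10,500+1,270 + 1,990 = 97,660 kg.
Stage 1: m₀ = 97,660 kg, m_f = 97,660 − 78,700 = 18,960 kg; Δv = 379×9.8×ln(5.151) = 3714.2×1.6392 ≈ 6088 m/s.
Stage 2: m₀ = 13,760 kg, m_f = 13,760 − 10,500 = 3,260 kg; Δv = 437×9.8×ln(4.221) = 4282.6×1.4400 ≈ 6167 m/s.
Total Δv = 6088 + 6167 = 12255 m/s.

Δv ≈ 12300 m/s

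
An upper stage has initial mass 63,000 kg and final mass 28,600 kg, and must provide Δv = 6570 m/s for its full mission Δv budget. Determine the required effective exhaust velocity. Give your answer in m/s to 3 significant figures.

ln(m₀/m_f) = ln(63000/28600) = ln(2.203) = 0.7897.
v_e = Δv / ln(m₀/m_f) = 6570 / 0.7897 = 8319.3 m/s.

v_e ≈ 8320 m/s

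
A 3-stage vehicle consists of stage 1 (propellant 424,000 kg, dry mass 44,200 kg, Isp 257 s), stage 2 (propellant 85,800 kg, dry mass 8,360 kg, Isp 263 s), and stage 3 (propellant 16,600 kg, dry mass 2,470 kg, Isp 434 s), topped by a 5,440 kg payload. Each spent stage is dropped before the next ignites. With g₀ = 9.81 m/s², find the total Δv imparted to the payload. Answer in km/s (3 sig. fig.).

Ignition mass of stage 1 = 424,000+44,200 + 85,800+8,360 + 16,600+2,470 + 5,440 = 586,870 kg.
Stage 1: m₀ = 586,870 kg, m_f = 586,870 − 424,000 = 162,870 kg; Δv = 257×9.81×ln(3.603) = 2521.2×1.2819 ≈ 3232 m/s.
Stage 2: m₀ = 118,670 kg, m_f = 118,670 − 85,800 = 32,870 kg; Δv = 263×9.81×ln(3.61) = 2580.0×1.2838 ≈ 3312 m/s.
Stage 3: m₀ = 24,510 kg, m_f = 24,510 − 16,600 = 7,910 kg; Δv = 434×9.81×ln(3.099) = 4257.5×1.1310 ≈ 4815 m/s.
Total Δv = 3232 + 3312 + 4815 = 11359 m/s.

Δv ≈ 11.4 km/s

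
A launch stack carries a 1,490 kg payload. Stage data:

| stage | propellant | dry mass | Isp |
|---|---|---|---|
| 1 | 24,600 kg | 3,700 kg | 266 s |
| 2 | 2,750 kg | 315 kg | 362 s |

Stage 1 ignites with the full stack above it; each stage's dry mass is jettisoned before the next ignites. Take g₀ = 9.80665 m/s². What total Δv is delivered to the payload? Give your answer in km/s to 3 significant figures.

Δv ≈ 6.89 km/s

Ignition mass of stage 1 = 24,600+3,700 + 2,750+315 + 1,490 = 32,855 kg.
Stage 1: m₀ = 32,855 kg, m_f = 32,855 − 24,600 = 8,255 kg; Δv = 266×9.80665×ln(3.98) = 2608.6×1.3813 ≈ 3603 m/s.
Stage 2: m₀ = 4,555 kg, m_f = 4,555 − 2,750 = 1,805 kg; Δv = 362×9.80665×ln(2.524) = 3550.0×0.9257 ≈ 3286 m/s.
Total Δv = 3603 + 3286 = 6889 m/s.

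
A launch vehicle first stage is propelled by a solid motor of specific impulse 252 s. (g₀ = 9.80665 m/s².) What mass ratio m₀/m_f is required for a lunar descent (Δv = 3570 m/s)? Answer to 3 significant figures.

mass ratio ≈ 4.24

v_e = Isp · g₀ = 252 × 9.80665 = 2471.3 m/s.
Using Δv = v_e ln(m₀/m_f): m₀/m_f = exp(Δv / v_e) = exp(3570 / 2471.3) = exp(1.4446) = 4.2401.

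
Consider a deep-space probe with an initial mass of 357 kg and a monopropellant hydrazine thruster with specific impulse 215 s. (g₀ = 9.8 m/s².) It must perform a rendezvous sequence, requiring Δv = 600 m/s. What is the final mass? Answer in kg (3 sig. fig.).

v_e = Isp · g₀ = 215 × 9.8 = 2107.0 m/s.
From the ideal rocket equation, m₀/m_f = exp(Δv / v_e) = exp(600 / 2107.0) = exp(0.2848) = 1.3294.
m_f = m₀ / 1.3294 = 357 / 1.3294 = 268.542 kg.

final mass ≈ 269 kg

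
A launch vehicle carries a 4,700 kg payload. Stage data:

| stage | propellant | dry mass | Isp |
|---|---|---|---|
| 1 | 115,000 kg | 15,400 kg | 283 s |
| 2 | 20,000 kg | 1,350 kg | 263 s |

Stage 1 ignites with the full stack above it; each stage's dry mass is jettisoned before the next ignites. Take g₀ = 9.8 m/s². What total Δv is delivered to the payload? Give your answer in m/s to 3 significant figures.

Δv ≈ 7450 m/s

Ignition mass of stage 1 = 115,000+15,400 + 20,000+1,350 + 4,700 = 156,450 kg.
Stage 1: m₀ = 156,450 kg, m_f = 156,450 − 115,000 = 41,450 kg; Δv = 283×9.8×ln(3.774) = 2773.4×1.3282 ≈ 3684 m/s.
Stage 2: m₀ = 26,050 kg, m_f = 26,050 − 20,000 = 6,050 kg; Δv = 263×9.8×ln(4.306) = 2577.4×1.4600 ≈ 3763 m/s.
Total Δv = 3684 + 3763 = 7447 m/s.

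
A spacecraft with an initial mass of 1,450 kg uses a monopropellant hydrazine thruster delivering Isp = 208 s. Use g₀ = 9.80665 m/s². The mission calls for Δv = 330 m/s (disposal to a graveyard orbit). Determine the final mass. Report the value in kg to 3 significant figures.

final mass ≈ 1230 kg

v_e = Isp · g₀ = 208 × 9.80665 = 2039.8 m/s.
m₀/m_f = exp(Δv / v_e) = exp(330 / 2039.8) = exp(0.1618) = 1.1756.
m_f = m₀ / 1.1756 = 1,450 / 1.1756 = 1,233.41 kg.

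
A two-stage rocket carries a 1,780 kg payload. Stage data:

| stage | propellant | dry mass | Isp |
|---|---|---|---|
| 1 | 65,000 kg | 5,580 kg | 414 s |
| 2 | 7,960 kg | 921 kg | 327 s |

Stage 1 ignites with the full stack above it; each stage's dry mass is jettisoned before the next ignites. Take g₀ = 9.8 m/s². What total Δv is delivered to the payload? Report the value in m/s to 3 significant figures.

Ignition mass of stage 1 = 65,000+5,580 + 7,960+921 + 1,780 = 81,241 kg.
Stage 1: m₀ = 81,241 kg, m_f = 81,241 − 65,000 = 16,241 kg; Δv = 414×9.8×ln(5.002) = 4057.2×1.6099 ≈ 6532 m/s.
Stage 2: m₀ = 10,661 kg, m_f = 10,661 − 7,960 = 2,701 kg; Δv = 327×9.8×ln(3.947) = 3204.6×1.3730 ≈ 4400 m/s.
Total Δv = 6532 + 4400 = 10932 m/s.

Δv ≈ 10900 m/s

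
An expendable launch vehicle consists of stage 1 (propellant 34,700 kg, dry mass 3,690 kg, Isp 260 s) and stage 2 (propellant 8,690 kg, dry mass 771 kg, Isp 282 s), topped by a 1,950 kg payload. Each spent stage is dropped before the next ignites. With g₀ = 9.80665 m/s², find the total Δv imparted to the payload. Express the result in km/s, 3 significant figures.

Ignition mass of stage 1 = 34,700+3,690 + 8,690+771 + 1,950 = 49,801 kg.
Stage 1: m₀ = 49,801 kg, m_f = 49,801 − 34,700 = 15,101 kg; Δv = 260×9.80665×ln(3.298) = 2549.7×1.1933 ≈ 3043 m/s.
Stage 2: m₀ = 11,411 kg, m_f = 11,411 − 8,690 = 2,721 kg; Δv = 282×9.80665×ln(4.194) = 2765.5×1.4336 ≈ 3965 m/s.
Total Δv = 3043 + 3965 = 7008 m/s.

Δv ≈ 7.01 km/s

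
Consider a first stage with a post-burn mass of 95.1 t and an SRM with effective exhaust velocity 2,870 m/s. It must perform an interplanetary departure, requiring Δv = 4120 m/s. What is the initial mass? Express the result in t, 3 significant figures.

initial mass ≈ 400 t

m₀/m_f = exp(Δv / v_e) = exp(4120 / 2870.0) = exp(1.4355) = 4.2019.
m₀ = m_f × 4.2019 = 95.1 × 4.2019 = 399.601 t.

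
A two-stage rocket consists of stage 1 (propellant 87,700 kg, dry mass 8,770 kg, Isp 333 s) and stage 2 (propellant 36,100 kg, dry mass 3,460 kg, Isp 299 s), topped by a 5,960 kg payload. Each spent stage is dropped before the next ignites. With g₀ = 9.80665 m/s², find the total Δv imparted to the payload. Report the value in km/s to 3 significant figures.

Ignition mass of stage 1 = 87,700+8,770 + 36,100+3,460 + 5,960 = 141,990 kg.
Stage 1: m₀ = 141,990 kg, m_f = 141,990 − 87,700 = 54,290 kg; Δv = 333×9.80665×ln(2.615) = 3265.6×0.9614 ≈ 3140 m/s.
Stage 2: m₀ = 45,520 kg, m_f = 45,520 − 36,100 = 9,420 kg; Δv = 299×9.80665×ln(4.832) = 2932.2×1.5753 ≈ 4619 m/s.
Total Δv = 3140 + 4619 = 7759 m/s.

Δv ≈ 7.76 km/s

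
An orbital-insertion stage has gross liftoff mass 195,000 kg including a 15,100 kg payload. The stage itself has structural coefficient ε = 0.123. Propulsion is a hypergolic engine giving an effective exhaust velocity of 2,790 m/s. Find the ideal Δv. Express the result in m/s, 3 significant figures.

Stage wet mass = m₀ − payload = 195,000 − 15,100 = 179,900 kg.
Stage dry mass = ε × stage wet mass = 0.123 × 179,900 = 22,127.7 kg.
Burnout mass m_f = stage dry + payload = 22,127.7 + 15,100 = 37,227.7 kg.
From the ideal rocket equation, Δv = v_e · ln(195,000/37,227.7) = 2790.0 × ln(5.238) = 2790.0 × 1.6559 ≈ 4620 m/s.

Δv ≈ 4620 m/s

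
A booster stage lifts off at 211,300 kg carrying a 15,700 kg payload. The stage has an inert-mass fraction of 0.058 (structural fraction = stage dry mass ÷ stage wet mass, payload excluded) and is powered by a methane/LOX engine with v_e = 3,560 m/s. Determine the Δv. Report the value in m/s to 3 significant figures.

Stage wet mass = m₀ − payload = 211,300 − 15,700 = 195,600 kg.
Stage dry mass = ε × stage wet mass = 0.058 × 195,600 = 11,344.8 kg.
Burnout mass m_f = stage dry + payload = 11,344.8 + 15,700 = 27,044.8 kg.
Using Δv = v_e ln(m₀/m_f): Δv = v_e · ln(211,300/27,044.8) = 3560.0 × ln(7.813) = 3560.0 × 2.0558 ≈ 7319 m/s.

Δv ≈ 7320 m/s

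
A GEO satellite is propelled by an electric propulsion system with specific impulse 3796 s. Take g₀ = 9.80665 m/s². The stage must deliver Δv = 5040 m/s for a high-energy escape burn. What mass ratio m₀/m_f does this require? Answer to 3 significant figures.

v_e = Isp · g₀ = 3796 × 9.80665 = 37226.0 m/s.
Rocket equation: m₀/m_f = exp(Δv / v_e) = exp(5040 / 37226.0) = exp(0.1354) = 1.1450.

mass ratio ≈ 1.14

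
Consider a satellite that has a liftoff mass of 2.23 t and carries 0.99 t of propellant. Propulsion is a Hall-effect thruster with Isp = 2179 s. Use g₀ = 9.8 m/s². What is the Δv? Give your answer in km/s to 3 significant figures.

v_e = Isp · g₀ = 2179 × 9.8 = 21354.2 m/s.
m_f = m₀ − m_prop = 2.23 − 0.99 = 1.24 t.
Δv = v_e · ln(m₀/m_f) = 21354.2 × ln(1.798) = 21354.2 × 0.5869 ≈ 12532.6 m/s.

Δv ≈ 12.5 km/s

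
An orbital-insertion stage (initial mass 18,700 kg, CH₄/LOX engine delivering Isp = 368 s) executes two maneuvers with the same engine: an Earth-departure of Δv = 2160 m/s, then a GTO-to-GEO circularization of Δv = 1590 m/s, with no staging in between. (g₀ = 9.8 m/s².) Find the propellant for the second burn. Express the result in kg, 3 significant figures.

propellant for the second burn ≈ 3660 kg

v_e = Isp · g₀ = 368 × 9.8 = 3606.4 m/s.
After the first burn: m = 18700 × exp(−2160/3606.4) = 18700 × 0.54940 = 10,273.8 kg.
After the second burn: m = 10,273.8 × exp(−1590/3606.4) = 10,273.8 × 0.64347 = 6,610.88 kg.
Second-burn propellant = 10,273.8 − 6,610.88 = 3,662.92 kg.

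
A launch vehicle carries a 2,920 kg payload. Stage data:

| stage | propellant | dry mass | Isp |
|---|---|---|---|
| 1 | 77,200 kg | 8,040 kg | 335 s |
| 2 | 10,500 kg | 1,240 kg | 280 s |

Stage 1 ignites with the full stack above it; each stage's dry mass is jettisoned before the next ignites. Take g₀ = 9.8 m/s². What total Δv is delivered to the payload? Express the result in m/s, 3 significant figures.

Ignition mass of stage 1 = 77,200+8,040 + 10,500+1,240 + 2,920 = 99,900 kg.
Stage 1: m₀ = 99,900 kg, m_f = 99,900 − 77,200 = 22,700 kg; Δv = 335×9.8×ln(4.401) = 3283.0×1.4818 ≈ 4865 m/s.
Stage 2: m₀ = 14,660 kg, m_f = 14,660 − 10,500 = 4,160 kg; Δv = 280×9.8×ln(3.524) = 2744.0×1.2596 ≈ 3456 m/s.
Total Δv = 4865 + 3456 = 8321 m/s.

Δv ≈ 8320 m/s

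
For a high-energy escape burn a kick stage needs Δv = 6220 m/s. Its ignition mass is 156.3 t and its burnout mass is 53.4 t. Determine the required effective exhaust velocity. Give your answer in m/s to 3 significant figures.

ln(m₀/m_f) = ln(156300/53400) = ln(2.927) = 1.0740.
Rocket equation: v_e = Δv / ln(m₀/m_f) = 6220 / 1.0740 = 5791.6 m/s.

v_e ≈ 5790 m/s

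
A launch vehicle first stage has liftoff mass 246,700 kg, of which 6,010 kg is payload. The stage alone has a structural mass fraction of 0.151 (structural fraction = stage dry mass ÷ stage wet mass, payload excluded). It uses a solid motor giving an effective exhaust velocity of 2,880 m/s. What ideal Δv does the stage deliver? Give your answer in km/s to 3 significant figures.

Stage wet mass = m₀ − payload = 246,700 − 6,010 = 240,690 kg.
Stage dry mass = ε × stage wet mass = 0.151 × 240,690 = 36,344.2 kg.
Burnout mass m_f = stage dry + payload = 36,344.2 + 6,010 = 42,354.2 kg.
Δv = v_e · ln(246,700/42,354.2) = 2880.0 × ln(5.825) = 2880.0 × 1.7621 ≈ 5075 m/s.

Δv ≈ 5.07 km/s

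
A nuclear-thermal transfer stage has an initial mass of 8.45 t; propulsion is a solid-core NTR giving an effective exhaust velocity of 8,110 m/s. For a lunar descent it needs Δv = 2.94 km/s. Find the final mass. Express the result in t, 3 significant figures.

From the ideal rocket equation, m₀/m_f = exp(Δv / v_e) = exp(2940 / 8110.0) = exp(0.3625) = 1.4369.
m_f = m₀ / 1.4369 = 8.45 / 1.4369 = 5.88072 t.

final mass ≈ 5.88 t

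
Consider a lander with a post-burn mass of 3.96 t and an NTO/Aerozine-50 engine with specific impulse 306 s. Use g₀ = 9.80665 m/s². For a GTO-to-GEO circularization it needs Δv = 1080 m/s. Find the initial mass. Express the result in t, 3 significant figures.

v_e = Isp · g₀ = 306 × 9.80665 = 3000.8 m/s.
m₀/m_f = exp(Δv / v_e) = exp(1080 / 3000.8) = exp(0.3599) = 1.4332.
m₀ = m_f × 1.4332 = 3.96 × 1.4332 = 5.67547 t.

initial mass ≈ 5.68 t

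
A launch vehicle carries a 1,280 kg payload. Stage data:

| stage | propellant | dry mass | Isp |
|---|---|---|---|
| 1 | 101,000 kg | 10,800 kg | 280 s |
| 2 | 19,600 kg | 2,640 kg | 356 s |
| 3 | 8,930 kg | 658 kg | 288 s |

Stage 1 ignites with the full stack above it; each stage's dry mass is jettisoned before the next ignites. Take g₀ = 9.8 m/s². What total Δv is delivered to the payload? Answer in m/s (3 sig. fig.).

Ignition mass of stage 1 = 101,000+10,800 + 19,600+2,640 + 8,930+658 + 1,280 = 144,908 kg.
Stage 1: m₀ = 144,908 kg, m_f = 144,908 − 101,000 = 43,908 kg; Δv = 280×9.8×ln(3.3) = 2744.0×1.1940 ≈ 3276 m/s.
Stage 2: m₀ = 33,108 kg, m_f = 33,108 − 19,600 = 13,508 kg; Δv = 356×9.8×ln(2.451) = 3488.8×0.8965 ≈ 3128 m/s.
Stage 3: m₀ = 10,868 kg, m_f = 10,868 − 8,930 = 1,938 kg; Δv = 288×9.8×ln(5.608) = 2822.4×1.7242 ≈ 4866 m/s.
Total Δv = 3276 + 3128 + 4866 = 11270 m/s.

Δv ≈ 11300 m/s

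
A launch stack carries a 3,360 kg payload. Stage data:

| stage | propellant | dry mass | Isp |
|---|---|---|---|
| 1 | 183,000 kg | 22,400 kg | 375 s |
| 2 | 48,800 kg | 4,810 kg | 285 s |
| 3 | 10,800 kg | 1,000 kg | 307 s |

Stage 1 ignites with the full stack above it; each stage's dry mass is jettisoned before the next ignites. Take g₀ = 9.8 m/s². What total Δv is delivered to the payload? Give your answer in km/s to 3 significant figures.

Ignition mass of stage 1 = 183,000+22,400 + 48,800+4,810 + 10,800+1,000 + 3,360 = 274,170 kg.
Stage 1: m₀ = 274,170 kg, m_f = 274,170 − 183,000 = 91,170 kg; Δv = 375×9.8×ln(3.007) = 3675.0×1.1010 ≈ 4046 m/s.
Stage 2: m₀ = 68,770 kg, m_f = 68,770 − 48,800 = 19,970 kg; Δv = 285×9.8×ln(3.444) = 2793.0×1.2365 ≈ 3454 m/s.
Stage 3: m₀ = 15,160 kg, m_f = 15,160 − 10,800 = 4,360 kg; Δv = 307×9.8×ln(3.477) = 3008.6×1.2462 ≈ 3749 m/s.
Total Δv = 4046 + 3454 + 3749 = 11249 m/s.

Δv ≈ 11.2 km/s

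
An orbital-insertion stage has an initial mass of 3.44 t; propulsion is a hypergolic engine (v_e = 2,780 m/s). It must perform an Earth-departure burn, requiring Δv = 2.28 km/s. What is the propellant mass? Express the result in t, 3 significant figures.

propellant mass ≈ 1.93 t

m₀/m_f = exp(Δv / v_e) = exp(2280 / 2780.0) = exp(0.8201) = 2.2708.
m_f = 3.44 / 2.2708 = 1.51488 t, so propellant = m₀ − m_f = 3.44 − 1.51488 = 1.92512 t.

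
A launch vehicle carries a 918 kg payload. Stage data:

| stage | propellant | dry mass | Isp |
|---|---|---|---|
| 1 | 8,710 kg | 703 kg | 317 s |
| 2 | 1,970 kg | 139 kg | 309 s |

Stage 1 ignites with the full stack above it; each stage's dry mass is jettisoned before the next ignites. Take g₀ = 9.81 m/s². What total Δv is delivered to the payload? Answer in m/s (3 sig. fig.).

Δv ≈ 6940 m/s

Ignition mass of stage 1 = 8,710+703 + 1,970+139 + 918 = 12,440 kg.
Stage 1: m₀ = 12,440 kg, m_f = 12,440 − 8,710 = 3,730 kg; Δv = 317×9.81×ln(3.335) = 3109.8×1.2045 ≈ 3746 m/s.
Stage 2: m₀ = 3,027 kg, m_f = 3,027 − 1,970 = 1,057 kg; Δv = 309×9.81×ln(2.864) = 3031.3×1.0521 ≈ 3189 m/s.
Total Δv = 3746 + 3189 = 6935 m/s.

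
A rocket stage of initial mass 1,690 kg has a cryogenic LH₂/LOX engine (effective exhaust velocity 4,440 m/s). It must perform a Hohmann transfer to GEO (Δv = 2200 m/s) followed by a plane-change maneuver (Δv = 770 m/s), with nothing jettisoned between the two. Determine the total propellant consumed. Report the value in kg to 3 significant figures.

After the first burn: m = 1690 × exp(−2200/4440.0) = 1690 × 0.60927 = 1,029.67 kg.
After the second burn: m = 1,029.67 × exp(−770/4440.0) = 1,029.67 × 0.84078 = 865.726 kg.
Total propellant = m₀ − m_final = 1690 − 865.726 = 824.274 kg.

total propellant consumed ≈ 824 kg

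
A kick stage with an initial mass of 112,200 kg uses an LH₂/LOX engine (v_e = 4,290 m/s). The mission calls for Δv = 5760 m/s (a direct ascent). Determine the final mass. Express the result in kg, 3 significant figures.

final mass ≈ 29300 kg

Using Δv = v_e ln(m₀/m_f): m₀/m_f = exp(Δv / v_e) = exp(5760 / 4290.0) = exp(1.3427) = 3.8292.
m_f = m₀ / 3.8292 = 112,200 / 3.8292 = 29,301.2 kg.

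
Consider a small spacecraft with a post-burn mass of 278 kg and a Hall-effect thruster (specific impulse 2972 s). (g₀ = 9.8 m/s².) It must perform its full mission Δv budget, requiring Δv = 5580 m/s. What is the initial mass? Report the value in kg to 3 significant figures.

v_e = Isp · g₀ = 2972 × 9.8 = 29125.6 m/s.
Using Δv = v_e ln(m₀/m_f): m₀/m_f = exp(Δv / v_e) = exp(5580 / 29125.6) = exp(0.1916) = 1.2112.
m₀ = m_f × 1.2112 = 278 × 1.2112 = 336.714 kg.

initial mass ≈ 337 kg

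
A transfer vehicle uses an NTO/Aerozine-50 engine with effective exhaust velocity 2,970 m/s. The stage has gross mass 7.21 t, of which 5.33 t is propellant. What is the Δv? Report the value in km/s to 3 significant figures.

m_f = m₀ − m_prop = 7.21 − 5.33 = 1.88 t.
Rocket equation: Δv = v_e · ln(m₀/m_f) = 2970.0 × ln(3.835) = 2970.0 × 1.3442 ≈ 3992.3 m/s.

Δv ≈ 3.99 km/s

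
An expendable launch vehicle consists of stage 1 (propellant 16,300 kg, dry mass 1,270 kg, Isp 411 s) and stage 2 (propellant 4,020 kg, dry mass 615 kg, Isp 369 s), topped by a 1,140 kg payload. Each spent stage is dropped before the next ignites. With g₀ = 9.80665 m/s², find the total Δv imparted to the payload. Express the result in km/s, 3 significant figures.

Δv ≈ 9.14 km/s

Ignition mass of stage 1 = 16,300+1,270 + 4,020+615 + 1,140 = 23,345 kg.
Stage 1: m₀ = 23,345 kg, m_f = 23,345 − 16,300 = 7,045 kg; Δv = 411×9.80665×ln(3.314) = 4030.5×1.1981 ≈ 4829 m/s.
Stage 2: m₀ = 5,775 kg, m_f = 5,775 − 4,020 = 1,755 kg; Δv = 369×9.80665×ln(3.291) = 3618.7×1.1911 ≈ 4310 m/s.
Total Δv = 4829 + 4310 = 9139 m/s.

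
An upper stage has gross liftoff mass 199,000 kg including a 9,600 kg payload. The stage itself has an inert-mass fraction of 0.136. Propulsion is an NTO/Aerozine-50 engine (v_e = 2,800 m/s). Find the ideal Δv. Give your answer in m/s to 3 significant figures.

Δv ≈ 4840 m/s

Stage wet mass = m₀ − payload = 199,000 − 9,600 = 189,400 kg.
Stage dry mass = ε × stage wet mass = 0.136 × 189,400 = 25,758.4 kg.
Burnout mass m_f = stage dry + payload = 25,758.4 + 9,600 = 35,358.4 kg.
Rocket equation: Δv = v_e · ln(199,000/35,358.4) = 2800.0 × ln(5.628) = 2800.0 × 1.7278 ≈ 4838 m/s.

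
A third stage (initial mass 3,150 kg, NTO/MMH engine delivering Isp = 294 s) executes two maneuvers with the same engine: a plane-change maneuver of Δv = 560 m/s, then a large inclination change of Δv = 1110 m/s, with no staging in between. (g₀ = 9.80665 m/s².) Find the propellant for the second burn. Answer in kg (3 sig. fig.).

propellant for the second burn ≈ 829 kg

v_e = Isp · g₀ = 294 × 9.80665 = 2883.2 m/s.
After the first burn: m = 3150 × exp(−560/2883.2) = 3150 × 0.82347 = 2,593.93 kg.
After the second burn: m = 2,593.93 × exp(−1110/2883.2) = 2,593.93 × 0.68045 = 1,765.04 kg.
Second-burn propellant = 2,593.93 − 1,765.04 = 828.89 kg.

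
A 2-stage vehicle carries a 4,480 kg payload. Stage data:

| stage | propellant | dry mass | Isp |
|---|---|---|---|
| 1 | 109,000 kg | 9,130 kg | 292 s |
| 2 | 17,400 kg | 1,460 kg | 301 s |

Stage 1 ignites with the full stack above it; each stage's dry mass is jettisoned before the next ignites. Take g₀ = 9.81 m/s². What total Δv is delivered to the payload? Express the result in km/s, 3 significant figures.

Δv ≈ 8.26 km/s

Ignition mass of stage 1 = 109,000+9,130 + 17,400+1,460 + 4,480 = 141,470 kg.
Stage 1: m₀ = 141,470 kg, m_f = 141,470 − 109,000 = 32,470 kg; Δv = 292×9.81×ln(4.357) = 2864.5×1.4718 ≈ 4216 m/s.
Stage 2: m₀ = 23,340 kg, m_f = 23,340 − 17,400 = 5,940 kg; Δv = 301×9.81×ln(3.929) = 2952.8×1.3685 ≈ 4041 m/s.
Total Δv = 4216 + 4041 = 8257 m/s.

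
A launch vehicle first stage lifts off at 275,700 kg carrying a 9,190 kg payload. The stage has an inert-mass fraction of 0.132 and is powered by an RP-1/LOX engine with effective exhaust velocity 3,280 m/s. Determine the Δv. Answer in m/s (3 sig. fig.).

Δv ≈ 5990 m/s

Stage wet mass = m₀ − payload = 275,700 − 9,190 = 266,510 kg.
Stage dry mass = ε × stage wet mass = 0.132 × 266,510 = 35,179.3 kg.
Burnout mass m_f = stage dry + payload = 35,179.3 + 9,190 = 44,369.3 kg.
Rocket equation: Δv = v_e · ln(275,700/44,369.3) = 3280.0 × ln(6.214) = 3280.0 × 1.8268 ≈ 5992 m/s.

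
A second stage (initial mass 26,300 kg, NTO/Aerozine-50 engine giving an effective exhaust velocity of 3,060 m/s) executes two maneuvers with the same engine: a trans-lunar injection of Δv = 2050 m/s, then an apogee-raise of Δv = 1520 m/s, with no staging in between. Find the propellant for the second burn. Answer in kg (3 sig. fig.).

propellant for the second burn ≈ 5270 kg

After the first burn: m = 26300 × exp(−2050/3060.0) = 26300 × 0.51174 = 13,458.8 kg.
After the second burn: m = 13,458.8 × exp(−1520/3060.0) = 13,458.8 × 0.60852 = 8,189.95 kg.
Second-burn propellant = 13,458.8 − 8,189.95 = 5,268.85 kg.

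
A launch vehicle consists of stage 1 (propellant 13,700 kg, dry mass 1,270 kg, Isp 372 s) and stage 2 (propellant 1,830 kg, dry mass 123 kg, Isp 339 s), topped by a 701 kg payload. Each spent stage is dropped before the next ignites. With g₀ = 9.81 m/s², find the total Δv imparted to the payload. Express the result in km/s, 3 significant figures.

Δv ≈ 9.37 km/s

Ignition mass of stage 1 = 13,700+1,270 + 1,830+123 + 701 = 17,624 kg.
Stage 1: m₀ = 17,624 kg, m_f = 17,624 − 13,700 = 3,924 kg; Δv = 372×9.81×ln(4.491) = 3649.3×1.5022 ≈ 5482 m/s.
Stage 2: m₀ = 2,654 kg, m_f = 2,654 − 1,830 = 824 kg; Δv = 339×9.81×ln(3.221) = 3325.6×1.1697 ≈ 3890 m/s.
Total Δv = 5482 + 3890 = 9372 m/s.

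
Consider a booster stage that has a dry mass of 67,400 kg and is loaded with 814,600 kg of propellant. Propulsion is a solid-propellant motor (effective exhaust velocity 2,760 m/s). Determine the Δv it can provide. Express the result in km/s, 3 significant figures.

Δv ≈ 7.10 km/s

m₀ = m_dry + m_prop = 67,400 + 814,600 = 882,000 kg.
From the ideal rocket equation, Δv = v_e · ln(m₀/m_f) = 2760.0 × ln(13.09) = 2760.0 × 2.5715 ≈ 7097.5 m/s.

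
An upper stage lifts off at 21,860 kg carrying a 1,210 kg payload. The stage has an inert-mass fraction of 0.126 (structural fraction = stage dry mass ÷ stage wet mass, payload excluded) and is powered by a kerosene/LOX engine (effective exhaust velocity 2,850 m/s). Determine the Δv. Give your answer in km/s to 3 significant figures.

Δv ≈ 4.98 km/s

Stage wet mass = m₀ − payload = 21,860 − 1,210 = 20,650 kg.
Stage dry mass = ε × stage wet mass = 0.126 × 20,650 = 2,601.9 kg.
Burnout mass m_f = stage dry + payload = 2,601.9 + 1,210 = 3,811.9 kg.
Δv = v_e · ln(21,860/3,811.9) = 2850.0 × ln(5.735) = 2850.0 × 1.7465 ≈ 4978 m/s.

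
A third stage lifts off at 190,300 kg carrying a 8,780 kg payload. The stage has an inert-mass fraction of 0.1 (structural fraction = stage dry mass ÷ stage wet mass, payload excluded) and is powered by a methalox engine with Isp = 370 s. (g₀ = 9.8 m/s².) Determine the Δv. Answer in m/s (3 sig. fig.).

Stage wet mass = m₀ − payload = 190,300 − 8,780 = 181,520 kg.
Stage dry mass = ε × stage wet mass = 0.1 × 181,520 = 18,152 kg.
Burnout mass m_f = stage dry + payload = 18,152 + 8,780 = 26,932 kg.
v_e = Isp · g₀ = 370 × 9.8 = 3626.0 m/s.
Rocket equation: Δv = v_e · ln(190,300/26,932) = 3626.0 × ln(7.066) = 3626.0 × 1.9553 ≈ 7090 m/s.

Δv ≈ 7090 m/s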